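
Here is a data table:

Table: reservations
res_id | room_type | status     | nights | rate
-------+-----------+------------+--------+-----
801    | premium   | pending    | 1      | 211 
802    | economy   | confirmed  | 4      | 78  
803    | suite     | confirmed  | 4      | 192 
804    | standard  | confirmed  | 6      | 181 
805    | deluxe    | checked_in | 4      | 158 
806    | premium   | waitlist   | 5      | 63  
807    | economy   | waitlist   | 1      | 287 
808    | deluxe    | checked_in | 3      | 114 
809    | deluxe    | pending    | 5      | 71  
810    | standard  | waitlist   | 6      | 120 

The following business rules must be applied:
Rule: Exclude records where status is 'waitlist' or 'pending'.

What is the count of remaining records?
5

Step 1: Count records to exclude
  - 3 (waitlist) + 2 (pending) = 5 records
Step 2: Total records: 10
Step 3: Remaining = 10 - 5 = 5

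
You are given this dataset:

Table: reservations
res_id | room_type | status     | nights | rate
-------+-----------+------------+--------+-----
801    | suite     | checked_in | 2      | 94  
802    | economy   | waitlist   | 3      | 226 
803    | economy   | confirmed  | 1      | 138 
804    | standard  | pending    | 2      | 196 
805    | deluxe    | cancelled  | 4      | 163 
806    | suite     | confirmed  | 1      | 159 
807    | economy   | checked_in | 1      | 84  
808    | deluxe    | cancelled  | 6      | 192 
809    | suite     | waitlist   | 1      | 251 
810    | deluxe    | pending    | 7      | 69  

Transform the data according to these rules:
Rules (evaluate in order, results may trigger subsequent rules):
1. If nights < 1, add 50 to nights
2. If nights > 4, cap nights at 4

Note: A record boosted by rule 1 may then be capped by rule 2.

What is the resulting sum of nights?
23

Step 1: Apply rule 1 to records with nights < 1
  - 0 records get bonus of 50
  - Of these, 0 records then exceed 4 and get capped
Step 2: Apply rule 2 to records with nights > 4
  - 2 records (original) are capped
Step 3: Calculate final sum = 23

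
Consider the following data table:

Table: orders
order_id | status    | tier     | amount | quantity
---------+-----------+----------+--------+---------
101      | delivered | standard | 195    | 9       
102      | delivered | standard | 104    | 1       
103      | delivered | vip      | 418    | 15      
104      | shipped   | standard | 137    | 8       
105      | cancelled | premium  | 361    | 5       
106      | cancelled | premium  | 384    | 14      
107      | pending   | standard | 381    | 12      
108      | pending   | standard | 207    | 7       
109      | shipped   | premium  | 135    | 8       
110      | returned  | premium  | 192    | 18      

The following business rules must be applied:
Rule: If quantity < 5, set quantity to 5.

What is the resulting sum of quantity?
101

Step 1: 1 records have quantity < 5
Step 2: These records originally summed to 1
Step 3: After setting to minimum: 1 × 5 = 5
Step 4: Unaffected records sum: 96
Step 5: Final sum = 5 + 96 = 101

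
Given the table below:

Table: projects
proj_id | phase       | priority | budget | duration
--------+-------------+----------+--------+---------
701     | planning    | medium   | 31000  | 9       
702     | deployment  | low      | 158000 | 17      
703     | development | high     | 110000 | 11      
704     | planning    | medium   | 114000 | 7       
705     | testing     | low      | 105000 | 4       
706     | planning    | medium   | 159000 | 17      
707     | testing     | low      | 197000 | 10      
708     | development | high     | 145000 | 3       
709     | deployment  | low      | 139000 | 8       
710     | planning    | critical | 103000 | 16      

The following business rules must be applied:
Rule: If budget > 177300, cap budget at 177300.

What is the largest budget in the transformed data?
177300

Step 1: Original maximum budget = 197000
Step 2: Apply cap at 177300
Step 3: 1 records had budget > 177300 and were capped
Step 4: Maximum after transformation = 177300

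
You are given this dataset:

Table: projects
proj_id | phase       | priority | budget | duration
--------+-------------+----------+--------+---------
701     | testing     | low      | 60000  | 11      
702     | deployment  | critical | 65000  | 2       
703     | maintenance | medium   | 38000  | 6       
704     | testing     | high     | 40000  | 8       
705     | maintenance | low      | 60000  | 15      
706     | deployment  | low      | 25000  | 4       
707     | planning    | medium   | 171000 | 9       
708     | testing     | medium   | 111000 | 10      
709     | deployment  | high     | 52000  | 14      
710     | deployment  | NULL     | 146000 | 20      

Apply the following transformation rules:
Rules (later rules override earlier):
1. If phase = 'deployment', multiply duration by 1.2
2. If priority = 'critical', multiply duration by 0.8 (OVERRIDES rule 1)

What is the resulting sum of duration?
106.2

Step 1: Rule 2 takes priority for records with priority = 'critical'
  - 1 records: 2 × 0.8 = 1.6
Step 2: Rule 1 applies to remaining records with phase = 'deployment'
  - 3 records: 38 × 1.2 = 45.6
Step 3: Other records unchanged: 59
Step 4: Final sum = 1.6 + 45.6 + 59 = 106.2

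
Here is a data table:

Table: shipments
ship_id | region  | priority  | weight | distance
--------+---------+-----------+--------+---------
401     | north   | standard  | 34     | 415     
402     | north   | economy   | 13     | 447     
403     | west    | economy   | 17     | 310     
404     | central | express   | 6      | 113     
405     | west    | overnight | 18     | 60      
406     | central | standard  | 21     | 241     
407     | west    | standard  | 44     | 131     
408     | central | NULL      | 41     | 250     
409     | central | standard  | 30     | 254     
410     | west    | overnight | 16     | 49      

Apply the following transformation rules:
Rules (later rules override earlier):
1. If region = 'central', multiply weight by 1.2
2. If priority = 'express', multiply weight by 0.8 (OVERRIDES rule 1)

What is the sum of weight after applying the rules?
257.2

Step 1: Rule 2 takes priority for records with priority = 'express'
  - 1 records: 6 × 0.8 = 4.8
Step 2: Rule 1 applies to remaining records with region = 'central'
  - 3 records: 92 × 1.2 = 110.4
Step 3: Other records unchanged: 142
Step 4: Final sum = 4.8 + 110.4 + 142 = 257.2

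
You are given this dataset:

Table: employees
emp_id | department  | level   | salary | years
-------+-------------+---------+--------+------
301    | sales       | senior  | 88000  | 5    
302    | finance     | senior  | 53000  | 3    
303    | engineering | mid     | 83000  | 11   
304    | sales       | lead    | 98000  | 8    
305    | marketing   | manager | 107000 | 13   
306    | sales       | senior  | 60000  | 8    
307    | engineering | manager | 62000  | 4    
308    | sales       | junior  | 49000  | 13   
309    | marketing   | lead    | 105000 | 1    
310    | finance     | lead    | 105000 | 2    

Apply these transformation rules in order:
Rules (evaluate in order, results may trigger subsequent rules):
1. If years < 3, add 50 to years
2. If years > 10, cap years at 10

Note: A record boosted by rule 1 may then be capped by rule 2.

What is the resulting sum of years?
78

Step 1: Apply rule 1 to records with years < 3
  - 2 records get bonus of 50
  - Of these, 2 records then exceed 10 and get capped
Step 2: Apply rule 2 to records with years > 10
  - 3 records (original) are capped
Step 3: Calculate final sum = 78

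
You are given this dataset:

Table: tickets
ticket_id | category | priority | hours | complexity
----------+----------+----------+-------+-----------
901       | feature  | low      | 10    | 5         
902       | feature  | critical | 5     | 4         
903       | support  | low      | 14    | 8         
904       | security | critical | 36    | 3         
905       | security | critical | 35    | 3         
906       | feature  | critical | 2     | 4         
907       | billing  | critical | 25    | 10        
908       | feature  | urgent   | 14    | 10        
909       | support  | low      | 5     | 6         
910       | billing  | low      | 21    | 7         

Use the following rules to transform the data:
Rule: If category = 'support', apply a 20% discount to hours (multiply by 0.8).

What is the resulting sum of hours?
163.2

Step 1: Records with category = 'support' have total hours = 19
Step 2: Apply multiplier: 19 × 0.8 = 15.2
Step 3: Other records total: 148
Step 4: Final sum = 15.2 + 148 = 163.2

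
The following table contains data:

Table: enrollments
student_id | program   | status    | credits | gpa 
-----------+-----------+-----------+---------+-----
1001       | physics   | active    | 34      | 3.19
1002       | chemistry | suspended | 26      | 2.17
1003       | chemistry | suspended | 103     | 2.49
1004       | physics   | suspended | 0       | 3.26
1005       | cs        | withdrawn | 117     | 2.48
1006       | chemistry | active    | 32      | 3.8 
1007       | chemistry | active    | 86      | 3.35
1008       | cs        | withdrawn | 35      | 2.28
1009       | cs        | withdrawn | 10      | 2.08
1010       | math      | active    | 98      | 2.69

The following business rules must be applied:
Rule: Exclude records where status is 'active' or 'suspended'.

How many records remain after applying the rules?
3

Step 1: Count records to exclude
  - 4 (active) + 3 (suspended) = 7 records
Step 2: Total records: 10
Step 3: Remaining = 10 - 7 = 3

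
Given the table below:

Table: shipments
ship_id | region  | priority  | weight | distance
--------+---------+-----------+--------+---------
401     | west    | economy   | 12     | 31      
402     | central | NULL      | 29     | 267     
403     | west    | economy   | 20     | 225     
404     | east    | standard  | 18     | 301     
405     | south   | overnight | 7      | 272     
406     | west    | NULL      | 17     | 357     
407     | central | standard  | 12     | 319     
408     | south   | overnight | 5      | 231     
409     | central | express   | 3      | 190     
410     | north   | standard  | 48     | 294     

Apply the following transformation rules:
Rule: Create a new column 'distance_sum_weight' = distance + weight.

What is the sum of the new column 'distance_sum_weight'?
2658

Step 1: For each record, compute distance + weight
Example calculations:
  31 + 12 = 43
  267 + 29 = 296
  225 + 20 = 245
  ...
Step 2: Sum all derived values
Step 3: Total = 2658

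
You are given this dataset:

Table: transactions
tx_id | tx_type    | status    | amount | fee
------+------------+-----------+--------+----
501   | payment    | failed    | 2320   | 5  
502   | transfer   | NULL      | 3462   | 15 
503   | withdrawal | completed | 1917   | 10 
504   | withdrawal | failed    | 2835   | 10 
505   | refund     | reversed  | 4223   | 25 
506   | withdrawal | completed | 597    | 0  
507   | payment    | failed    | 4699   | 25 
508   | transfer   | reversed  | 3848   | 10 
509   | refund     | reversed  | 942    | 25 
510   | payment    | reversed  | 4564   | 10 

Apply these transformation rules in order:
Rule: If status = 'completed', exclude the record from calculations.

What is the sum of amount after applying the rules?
26893

Step 1: Identify records where status = 'completed'
Step 2: The excluded records sum to 2514
Step 3: Original total amount = 29407
Step 4: Remaining total = 29407 - 2514 = 26893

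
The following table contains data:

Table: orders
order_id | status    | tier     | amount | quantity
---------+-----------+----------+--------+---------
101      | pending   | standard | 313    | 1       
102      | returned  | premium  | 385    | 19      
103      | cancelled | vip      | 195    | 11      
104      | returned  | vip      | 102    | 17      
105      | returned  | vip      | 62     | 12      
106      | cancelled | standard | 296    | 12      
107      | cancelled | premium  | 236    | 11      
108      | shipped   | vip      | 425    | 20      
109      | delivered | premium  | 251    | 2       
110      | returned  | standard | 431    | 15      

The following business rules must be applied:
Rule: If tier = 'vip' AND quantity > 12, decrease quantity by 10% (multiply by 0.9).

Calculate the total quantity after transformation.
116.3

Step 1: Find records where tier = 'vip' AND quantity > 12
Step 2: 2 records match, summing to 37
Step 3: After multiplier: 37 × 0.9 = 33.3
Step 4: Unaffected records sum: 83
Step 5: Final sum = 33.3 + 83 = 116.3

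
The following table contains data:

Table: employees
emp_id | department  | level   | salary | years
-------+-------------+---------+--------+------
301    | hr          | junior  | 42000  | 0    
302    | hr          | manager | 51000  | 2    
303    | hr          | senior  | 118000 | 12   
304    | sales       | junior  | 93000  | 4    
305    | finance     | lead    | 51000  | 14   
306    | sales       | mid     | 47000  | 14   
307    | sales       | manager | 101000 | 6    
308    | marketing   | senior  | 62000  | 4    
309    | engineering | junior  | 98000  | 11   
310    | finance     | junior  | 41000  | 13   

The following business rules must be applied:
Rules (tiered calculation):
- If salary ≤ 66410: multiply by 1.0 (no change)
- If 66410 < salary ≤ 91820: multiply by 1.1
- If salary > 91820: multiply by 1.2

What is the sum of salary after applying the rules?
786000.0

Step 1: Tier 1 (salary ≤ 66410): 6 records, sum = 294000 × 1.0 = 294000.0
Step 2: Tier 2 (66410 < salary ≤ 91820): 0 records, sum = 0 × 1.1 = 0.0
Step 3: Tier 3 (salary > 91820): 4 records, sum = 410000 × 1.2 = 492000.0
Step 4: Final sum = 294000.0 + 0.0 + 492000.0 = 786000.0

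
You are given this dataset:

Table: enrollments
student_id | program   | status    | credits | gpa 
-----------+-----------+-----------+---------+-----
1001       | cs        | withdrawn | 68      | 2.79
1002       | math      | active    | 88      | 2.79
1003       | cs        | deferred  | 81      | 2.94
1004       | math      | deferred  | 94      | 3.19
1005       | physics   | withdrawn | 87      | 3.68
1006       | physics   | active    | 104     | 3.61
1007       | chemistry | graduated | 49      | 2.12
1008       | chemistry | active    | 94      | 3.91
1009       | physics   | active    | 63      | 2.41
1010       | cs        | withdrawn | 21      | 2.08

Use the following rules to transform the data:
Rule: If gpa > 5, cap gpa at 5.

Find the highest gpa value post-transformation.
3.91

Step 1: Original maximum gpa = 3.91
Step 2: Check cap of 5 against maximum
Step 3: No records exceed the cap (max 3.91 <= cap 5), so no capping applies
Step 4: Maximum after transformation = 3.91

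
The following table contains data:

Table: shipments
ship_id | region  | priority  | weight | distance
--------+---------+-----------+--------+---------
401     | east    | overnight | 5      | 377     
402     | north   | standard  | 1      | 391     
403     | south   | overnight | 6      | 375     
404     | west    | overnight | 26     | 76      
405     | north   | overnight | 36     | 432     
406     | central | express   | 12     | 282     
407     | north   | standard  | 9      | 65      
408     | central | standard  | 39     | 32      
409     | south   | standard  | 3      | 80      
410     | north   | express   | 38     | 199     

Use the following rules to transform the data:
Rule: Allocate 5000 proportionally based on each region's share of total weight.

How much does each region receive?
central: 1457.14, east: 142.86, north: 2400.0, south: 257.14, west: 742.86

Step 1: Calculate total weight = 175
Step 2: Calculate each region's proportion:
  central: 51/175 = 29.14% → 1457.14
  east: 5/175 = 2.86% → 142.86
  north: 84/175 = 48.00% → 2400.0
  south: 9/175 = 5.14% → 257.14
  west: 26/175 = 14.86% → 742.86
Step 3: Verify: sum of allocations ≈ 5000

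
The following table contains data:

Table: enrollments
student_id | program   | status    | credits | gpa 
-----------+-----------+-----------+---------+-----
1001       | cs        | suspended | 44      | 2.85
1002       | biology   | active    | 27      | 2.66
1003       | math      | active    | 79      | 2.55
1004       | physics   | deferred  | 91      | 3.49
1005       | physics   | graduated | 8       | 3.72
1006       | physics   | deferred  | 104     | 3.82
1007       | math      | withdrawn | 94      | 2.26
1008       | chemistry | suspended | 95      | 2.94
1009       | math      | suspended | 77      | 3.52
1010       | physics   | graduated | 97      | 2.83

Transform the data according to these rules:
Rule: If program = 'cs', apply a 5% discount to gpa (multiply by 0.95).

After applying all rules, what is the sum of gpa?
30.5

Step 1: Records with program = 'cs' have total gpa = 2.85
Step 2: Apply multiplier: 2.85 × 0.95 = 2.71
Step 3: Other records total: 27.79
Step 4: Final sum = 2.71 + 27.79 = 30.5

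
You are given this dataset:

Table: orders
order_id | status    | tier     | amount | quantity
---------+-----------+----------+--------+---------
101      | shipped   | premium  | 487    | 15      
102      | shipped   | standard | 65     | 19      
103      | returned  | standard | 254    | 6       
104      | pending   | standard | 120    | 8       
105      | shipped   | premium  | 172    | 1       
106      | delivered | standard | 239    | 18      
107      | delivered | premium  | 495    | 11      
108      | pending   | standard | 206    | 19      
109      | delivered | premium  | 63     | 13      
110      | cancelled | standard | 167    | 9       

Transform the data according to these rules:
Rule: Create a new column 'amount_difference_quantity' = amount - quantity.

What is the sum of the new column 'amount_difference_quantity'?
2149

Step 1: For each record, compute amount - quantity
Example calculations:
  487 - 15 = 472
  65 - 19 = 46
  254 - 6 = 248
  ...
Step 2: Sum all derived values
Step 3: Total = 2149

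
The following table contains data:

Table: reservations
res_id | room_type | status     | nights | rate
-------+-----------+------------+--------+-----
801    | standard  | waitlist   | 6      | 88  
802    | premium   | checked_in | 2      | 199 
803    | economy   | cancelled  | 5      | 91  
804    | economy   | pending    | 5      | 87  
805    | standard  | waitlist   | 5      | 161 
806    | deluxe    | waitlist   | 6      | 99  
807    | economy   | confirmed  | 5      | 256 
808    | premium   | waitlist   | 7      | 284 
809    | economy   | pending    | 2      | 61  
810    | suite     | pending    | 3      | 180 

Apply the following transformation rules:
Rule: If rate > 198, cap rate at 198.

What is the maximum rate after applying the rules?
198

Step 1: Original maximum rate = 284
Step 2: Apply cap at 198
Step 3: 3 records had rate > 198 and were capped
Step 4: Maximum after transformation = 198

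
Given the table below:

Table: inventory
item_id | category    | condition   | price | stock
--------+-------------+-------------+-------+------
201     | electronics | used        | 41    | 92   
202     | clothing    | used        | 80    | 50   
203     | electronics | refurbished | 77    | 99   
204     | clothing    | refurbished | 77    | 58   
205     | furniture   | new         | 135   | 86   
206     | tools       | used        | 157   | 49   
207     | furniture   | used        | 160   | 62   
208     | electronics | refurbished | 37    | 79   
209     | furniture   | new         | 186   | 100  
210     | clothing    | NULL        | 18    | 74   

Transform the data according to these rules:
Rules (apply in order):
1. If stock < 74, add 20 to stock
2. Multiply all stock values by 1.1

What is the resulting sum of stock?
911.9

Step 1: Apply Rule 1 - Add 20 to records with stock < 74
  - 4 records affected: 219 + (4 × 20) = 299
  - Unaffected records: 530
  - Sum after Rule 1: 829
Step 2: Apply Rule 2 - Multiply all by 1.1
  - 829 × 1.1 = 911.9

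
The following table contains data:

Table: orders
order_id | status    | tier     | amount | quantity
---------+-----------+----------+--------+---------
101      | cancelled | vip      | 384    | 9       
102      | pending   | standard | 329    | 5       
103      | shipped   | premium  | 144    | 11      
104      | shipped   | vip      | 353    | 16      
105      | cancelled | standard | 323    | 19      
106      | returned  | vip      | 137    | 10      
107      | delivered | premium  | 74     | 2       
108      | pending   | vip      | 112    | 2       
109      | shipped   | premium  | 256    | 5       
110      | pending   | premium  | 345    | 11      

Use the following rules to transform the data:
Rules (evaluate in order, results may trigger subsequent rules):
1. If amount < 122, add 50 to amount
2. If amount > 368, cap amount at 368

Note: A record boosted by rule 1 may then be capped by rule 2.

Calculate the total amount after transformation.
2541

Step 1: Apply rule 1 to records with amount < 122
  - 2 records get bonus of 50
  - Of these, 0 records then exceed 368 and get capped
Step 2: Apply rule 2 to records with amount > 368
  - 1 records (original) are capped
Step 3: Calculate final sum = 2541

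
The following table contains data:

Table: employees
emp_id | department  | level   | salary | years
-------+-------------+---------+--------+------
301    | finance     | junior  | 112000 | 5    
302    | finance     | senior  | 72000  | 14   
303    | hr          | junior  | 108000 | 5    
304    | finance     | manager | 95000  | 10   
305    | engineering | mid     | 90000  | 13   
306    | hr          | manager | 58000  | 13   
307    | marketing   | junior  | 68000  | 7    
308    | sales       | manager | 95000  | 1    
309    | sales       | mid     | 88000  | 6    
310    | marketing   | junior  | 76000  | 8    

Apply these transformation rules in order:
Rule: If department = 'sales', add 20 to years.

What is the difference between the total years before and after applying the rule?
40

Step 1: Original sum of years = 82
Step 2: 2 records have department = 'sales'
Step 3: Each affected record changes by 20
Step 4: Total change = 2 × 20 = 40
Step 5: New sum = 82 + 40 = 122
Step 6: Difference = |122 - 82| = 40
        (Sum increased by 40)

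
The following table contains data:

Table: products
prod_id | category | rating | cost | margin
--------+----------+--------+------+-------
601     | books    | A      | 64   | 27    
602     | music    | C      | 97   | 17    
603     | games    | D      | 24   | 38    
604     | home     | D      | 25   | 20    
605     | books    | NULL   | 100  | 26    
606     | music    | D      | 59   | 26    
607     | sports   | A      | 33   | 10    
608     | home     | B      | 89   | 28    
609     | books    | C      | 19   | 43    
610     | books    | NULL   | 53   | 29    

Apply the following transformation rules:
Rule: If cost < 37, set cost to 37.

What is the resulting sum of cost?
610

Step 1: 4 records have cost < 37
Step 2: These records originally summed to 101
Step 3: After setting to minimum: 4 × 37 = 148
Step 4: Unaffected records sum: 462
Step 5: Final sum = 148 + 462 = 610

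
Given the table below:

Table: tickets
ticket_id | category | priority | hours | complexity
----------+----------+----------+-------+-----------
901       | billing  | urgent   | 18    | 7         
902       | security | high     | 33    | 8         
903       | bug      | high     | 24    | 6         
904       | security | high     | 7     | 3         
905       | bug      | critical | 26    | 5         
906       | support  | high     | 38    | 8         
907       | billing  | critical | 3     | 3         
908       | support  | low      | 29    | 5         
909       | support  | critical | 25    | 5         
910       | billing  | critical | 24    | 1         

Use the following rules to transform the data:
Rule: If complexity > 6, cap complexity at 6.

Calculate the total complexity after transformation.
46

Step 1: 3 records have complexity > 6
Step 2: These records originally summed to 23
Step 3: After capping: 3 × 6 = 18
Step 4: Unaffected records sum: 28
Step 5: Final sum = 18 + 28 = 46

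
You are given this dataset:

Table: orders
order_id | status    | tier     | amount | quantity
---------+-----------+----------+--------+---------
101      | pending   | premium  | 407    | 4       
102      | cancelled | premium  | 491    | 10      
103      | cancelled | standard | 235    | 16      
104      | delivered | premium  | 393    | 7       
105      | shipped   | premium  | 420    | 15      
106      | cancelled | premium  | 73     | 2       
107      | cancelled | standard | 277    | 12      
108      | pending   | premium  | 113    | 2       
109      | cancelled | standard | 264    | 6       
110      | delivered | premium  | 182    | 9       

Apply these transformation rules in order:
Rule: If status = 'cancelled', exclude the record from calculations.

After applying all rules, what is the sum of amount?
1515

Step 1: Identify records where status = 'cancelled'
Step 2: The excluded records sum to 1340
Step 3: Original total amount = 2855
Step 4: Remaining total = 2855 - 1340 = 1515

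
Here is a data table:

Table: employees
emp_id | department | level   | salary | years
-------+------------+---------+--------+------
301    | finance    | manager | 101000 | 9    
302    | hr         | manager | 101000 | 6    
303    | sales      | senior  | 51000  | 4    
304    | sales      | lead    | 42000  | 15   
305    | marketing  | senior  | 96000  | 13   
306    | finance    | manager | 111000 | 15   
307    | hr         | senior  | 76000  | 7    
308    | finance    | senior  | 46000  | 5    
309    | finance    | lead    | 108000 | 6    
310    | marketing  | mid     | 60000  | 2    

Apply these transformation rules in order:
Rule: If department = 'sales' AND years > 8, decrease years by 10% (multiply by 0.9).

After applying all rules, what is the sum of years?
80.5

Step 1: Find records where department = 'sales' AND years > 8
Step 2: 1 records match, summing to 15
Step 3: After multiplier: 15 × 0.9 = 13.5
Step 4: Unaffected records sum: 67
Step 5: Final sum = 13.5 + 67 = 80.5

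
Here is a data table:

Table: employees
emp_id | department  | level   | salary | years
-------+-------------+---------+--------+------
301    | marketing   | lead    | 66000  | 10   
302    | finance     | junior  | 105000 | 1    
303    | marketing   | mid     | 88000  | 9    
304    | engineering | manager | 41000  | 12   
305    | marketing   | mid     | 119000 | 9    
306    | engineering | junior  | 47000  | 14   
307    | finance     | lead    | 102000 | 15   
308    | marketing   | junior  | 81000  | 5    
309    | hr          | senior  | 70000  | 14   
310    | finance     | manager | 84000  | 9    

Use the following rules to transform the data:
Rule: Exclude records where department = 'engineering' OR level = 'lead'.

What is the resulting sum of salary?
547000

Step 1: Find records where department = 'engineering' OR level = 'lead'
Step 2: 4 records match, summing to 256000
Step 3: Original sum: 803000
Step 4: Remaining sum = 803000 - 256000 = 547000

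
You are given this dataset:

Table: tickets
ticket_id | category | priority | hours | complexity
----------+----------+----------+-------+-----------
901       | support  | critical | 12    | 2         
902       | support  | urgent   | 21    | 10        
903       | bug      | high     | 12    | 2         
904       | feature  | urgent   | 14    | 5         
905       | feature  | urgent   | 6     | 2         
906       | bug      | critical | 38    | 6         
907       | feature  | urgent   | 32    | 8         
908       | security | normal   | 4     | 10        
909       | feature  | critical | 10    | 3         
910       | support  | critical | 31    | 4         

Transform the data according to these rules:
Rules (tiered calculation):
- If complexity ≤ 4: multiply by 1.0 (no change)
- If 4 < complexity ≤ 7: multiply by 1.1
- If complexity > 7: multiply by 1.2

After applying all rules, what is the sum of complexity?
58.7

Step 1: Tier 1 (complexity ≤ 4): 5 records, sum = 13 × 1.0 = 13.0
Step 2: Tier 2 (4 < complexity ≤ 7): 2 records, sum = 11 × 1.1 = 12.1
Step 3: Tier 3 (complexity > 7): 3 records, sum = 28 × 1.2 = 33.6
Step 4: Final sum = 13.0 + 12.1 + 33.6 = 58.7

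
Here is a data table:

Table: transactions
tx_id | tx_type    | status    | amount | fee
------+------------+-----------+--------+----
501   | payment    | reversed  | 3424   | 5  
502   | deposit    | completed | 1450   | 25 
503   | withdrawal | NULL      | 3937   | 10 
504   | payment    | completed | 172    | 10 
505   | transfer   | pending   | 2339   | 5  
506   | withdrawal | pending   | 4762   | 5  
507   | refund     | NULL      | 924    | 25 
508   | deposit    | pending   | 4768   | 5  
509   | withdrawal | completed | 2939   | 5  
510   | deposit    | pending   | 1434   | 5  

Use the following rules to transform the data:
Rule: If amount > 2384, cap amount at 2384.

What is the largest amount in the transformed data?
2384

Step 1: Original maximum amount = 4768
Step 2: Apply cap at 2384
Step 3: 5 records had amount > 2384 and were capped
Step 4: Maximum after transformation = 2384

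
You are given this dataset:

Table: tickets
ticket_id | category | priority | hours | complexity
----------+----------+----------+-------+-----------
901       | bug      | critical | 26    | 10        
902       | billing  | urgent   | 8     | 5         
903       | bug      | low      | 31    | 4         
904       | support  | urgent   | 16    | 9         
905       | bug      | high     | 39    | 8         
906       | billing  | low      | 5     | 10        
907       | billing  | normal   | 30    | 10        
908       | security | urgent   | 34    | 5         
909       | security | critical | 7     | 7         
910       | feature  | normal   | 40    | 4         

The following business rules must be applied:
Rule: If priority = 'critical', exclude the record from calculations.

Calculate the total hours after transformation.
203

Step 1: Identify records where priority = 'critical'
Step 2: The excluded records sum to 33
Step 3: Original total hours = 236
Step 4: Remaining total = 236 - 33 = 203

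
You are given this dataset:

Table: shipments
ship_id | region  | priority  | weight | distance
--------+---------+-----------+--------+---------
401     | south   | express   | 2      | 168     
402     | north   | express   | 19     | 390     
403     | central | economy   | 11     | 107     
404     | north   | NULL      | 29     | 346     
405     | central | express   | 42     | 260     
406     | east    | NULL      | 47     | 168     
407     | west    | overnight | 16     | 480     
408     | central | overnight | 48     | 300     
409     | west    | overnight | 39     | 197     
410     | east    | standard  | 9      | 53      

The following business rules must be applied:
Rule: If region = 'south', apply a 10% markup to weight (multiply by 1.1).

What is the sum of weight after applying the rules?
262.2

Step 1: Records with region = 'south' have total weight = 2
Step 2: Apply multiplier: 2 × 1.1 = 2.2
Step 3: Other records total: 260
Step 4: Final sum = 2.2 + 260 = 262.2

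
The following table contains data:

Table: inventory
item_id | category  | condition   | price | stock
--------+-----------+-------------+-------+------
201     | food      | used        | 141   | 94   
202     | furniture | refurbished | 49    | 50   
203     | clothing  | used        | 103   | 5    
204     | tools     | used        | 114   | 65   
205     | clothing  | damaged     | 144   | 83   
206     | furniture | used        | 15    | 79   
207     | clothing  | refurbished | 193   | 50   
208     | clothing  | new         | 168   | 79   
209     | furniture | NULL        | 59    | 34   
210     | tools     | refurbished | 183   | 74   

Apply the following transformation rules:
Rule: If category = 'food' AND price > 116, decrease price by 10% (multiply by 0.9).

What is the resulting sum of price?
1154.9

Step 1: Find records where category = 'food' AND price > 116
Step 2: 1 records match, summing to 141
Step 3: After multiplier: 141 × 0.9 = 126.9
Step 4: Unaffected records sum: 1028
Step 5: Final sum = 126.9 + 1028 = 1154.9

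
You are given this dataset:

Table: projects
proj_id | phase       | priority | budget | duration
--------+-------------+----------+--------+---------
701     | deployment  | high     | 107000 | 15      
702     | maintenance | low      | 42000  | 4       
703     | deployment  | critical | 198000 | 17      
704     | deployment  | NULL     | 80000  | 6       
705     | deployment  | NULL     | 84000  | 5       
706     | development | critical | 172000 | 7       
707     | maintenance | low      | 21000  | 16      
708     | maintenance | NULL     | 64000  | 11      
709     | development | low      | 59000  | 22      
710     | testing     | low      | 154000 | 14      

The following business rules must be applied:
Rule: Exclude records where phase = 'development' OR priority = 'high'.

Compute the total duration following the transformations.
73

Step 1: Find records where phase = 'development' OR priority = 'high'
Step 2: 3 records match, summing to 44
Step 3: Original sum: 117
Step 4: Remaining sum = 117 - 44 = 73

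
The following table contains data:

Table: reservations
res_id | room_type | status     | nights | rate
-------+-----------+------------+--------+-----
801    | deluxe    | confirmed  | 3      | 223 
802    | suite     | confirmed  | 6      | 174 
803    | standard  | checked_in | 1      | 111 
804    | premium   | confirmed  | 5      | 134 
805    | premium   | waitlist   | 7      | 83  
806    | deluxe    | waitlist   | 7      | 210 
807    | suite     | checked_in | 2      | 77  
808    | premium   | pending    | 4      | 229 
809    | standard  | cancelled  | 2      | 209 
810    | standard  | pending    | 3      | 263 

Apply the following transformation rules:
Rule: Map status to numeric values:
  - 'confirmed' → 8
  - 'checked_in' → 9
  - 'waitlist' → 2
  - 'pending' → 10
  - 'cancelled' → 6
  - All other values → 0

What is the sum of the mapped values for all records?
72

Step 1: Apply mapping to each record
Step 2: Count by status:
  'confirmed': 3 records × 8 = 24
  'checked_in': 2 records × 9 = 18
  'waitlist': 2 records × 2 = 4
  'pending': 2 records × 10 = 20
  'cancelled': 1 records × 6 = 6
Step 3: Sum all mapped values = 72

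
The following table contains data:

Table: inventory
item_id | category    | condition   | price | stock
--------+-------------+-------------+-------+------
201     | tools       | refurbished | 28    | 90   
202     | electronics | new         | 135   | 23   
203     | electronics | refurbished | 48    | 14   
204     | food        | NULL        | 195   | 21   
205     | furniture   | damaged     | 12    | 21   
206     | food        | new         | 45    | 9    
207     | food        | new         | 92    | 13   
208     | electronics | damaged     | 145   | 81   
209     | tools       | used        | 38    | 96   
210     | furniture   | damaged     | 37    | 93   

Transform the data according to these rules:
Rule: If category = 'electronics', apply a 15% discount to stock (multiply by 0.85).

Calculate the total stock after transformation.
443.3

Step 1: Records with category = 'electronics' have total stock = 118
Step 2: Apply multiplier: 118 × 0.85 = 100.3
Step 3: Other records total: 343
Step 4: Final sum = 100.3 + 343 = 443.3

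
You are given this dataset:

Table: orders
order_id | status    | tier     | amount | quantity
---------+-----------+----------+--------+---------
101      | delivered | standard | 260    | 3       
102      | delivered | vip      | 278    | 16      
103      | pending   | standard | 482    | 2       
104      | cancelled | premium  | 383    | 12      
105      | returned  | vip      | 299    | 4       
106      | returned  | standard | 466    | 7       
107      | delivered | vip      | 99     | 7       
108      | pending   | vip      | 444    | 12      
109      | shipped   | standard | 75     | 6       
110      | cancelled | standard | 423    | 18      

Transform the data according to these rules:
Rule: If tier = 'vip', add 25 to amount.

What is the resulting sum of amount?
3309

Step 1: Count records where tier = 'vip': 4
Step 2: Total bonus added: 4 × 25 = 100
Step 3: Original sum of amount: 3209
Step 4: Final sum = 3209 + 100 = 3309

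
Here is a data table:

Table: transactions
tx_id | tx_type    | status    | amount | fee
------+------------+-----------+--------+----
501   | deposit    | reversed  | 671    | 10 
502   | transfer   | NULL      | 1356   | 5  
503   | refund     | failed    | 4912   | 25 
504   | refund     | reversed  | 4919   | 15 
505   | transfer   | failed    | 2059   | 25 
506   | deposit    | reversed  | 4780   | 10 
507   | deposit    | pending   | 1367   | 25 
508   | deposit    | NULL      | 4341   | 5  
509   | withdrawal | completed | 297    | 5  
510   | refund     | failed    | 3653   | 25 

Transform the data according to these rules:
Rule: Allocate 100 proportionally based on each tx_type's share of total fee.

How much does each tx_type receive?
deposit: 33.33, refund: 43.33, transfer: 20.0, withdrawal: 3.33

Step 1: Calculate total fee = 150
Step 2: Calculate each tx_type's proportion:
  deposit: 50/150 = 33.33% → 33.33
  refund: 65/150 = 43.33% → 43.33
  transfer: 30/150 = 20.00% → 20.0
  withdrawal: 5/150 = 3.33% → 3.33
Step 3: Verify: sum of allocations ≈ 100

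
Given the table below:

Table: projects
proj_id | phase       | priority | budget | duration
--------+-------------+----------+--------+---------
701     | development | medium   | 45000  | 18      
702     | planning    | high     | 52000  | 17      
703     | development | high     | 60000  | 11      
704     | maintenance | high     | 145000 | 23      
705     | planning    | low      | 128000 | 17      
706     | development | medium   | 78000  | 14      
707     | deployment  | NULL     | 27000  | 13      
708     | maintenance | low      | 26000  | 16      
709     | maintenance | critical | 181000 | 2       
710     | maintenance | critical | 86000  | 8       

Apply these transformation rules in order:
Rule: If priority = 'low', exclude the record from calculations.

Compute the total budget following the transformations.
674000

Step 1: Identify records where priority = 'low'
Step 2: The excluded records sum to 154000
Step 3: Original total budget = 828000
Step 4: Remaining total = 828000 - 154000 = 674000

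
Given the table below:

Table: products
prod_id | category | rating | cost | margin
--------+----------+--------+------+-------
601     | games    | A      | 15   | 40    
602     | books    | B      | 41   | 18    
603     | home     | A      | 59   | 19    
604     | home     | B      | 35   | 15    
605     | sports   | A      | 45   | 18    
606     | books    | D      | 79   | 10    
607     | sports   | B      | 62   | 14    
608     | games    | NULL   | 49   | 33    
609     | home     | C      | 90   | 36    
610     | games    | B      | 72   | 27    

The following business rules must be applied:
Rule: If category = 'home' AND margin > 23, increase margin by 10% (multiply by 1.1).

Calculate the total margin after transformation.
233.6

Step 1: Find records where category = 'home' AND margin > 23
Step 2: 1 records match, summing to 36
Step 3: After multiplier: 36 × 1.1 = 39.6
Step 4: Unaffected records sum: 194
Step 5: Final sum = 39.6 + 194 = 233.6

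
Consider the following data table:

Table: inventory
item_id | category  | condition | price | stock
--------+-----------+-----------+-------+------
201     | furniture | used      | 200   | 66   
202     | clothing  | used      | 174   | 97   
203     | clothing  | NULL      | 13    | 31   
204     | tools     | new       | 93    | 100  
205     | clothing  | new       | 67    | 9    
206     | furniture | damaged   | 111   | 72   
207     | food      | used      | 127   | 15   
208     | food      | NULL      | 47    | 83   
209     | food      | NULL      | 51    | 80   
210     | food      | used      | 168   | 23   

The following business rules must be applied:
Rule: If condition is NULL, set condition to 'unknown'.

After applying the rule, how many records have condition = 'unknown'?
3

Step 1: Count records where condition IS NULL
Step 2: Found 3 records with NULL condition
Step 3: These records will have condition set to 'unknown'
Step 4: Records already having condition = 'unknown': 0
Step 5: Answer: 3 + 0 = 3 records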